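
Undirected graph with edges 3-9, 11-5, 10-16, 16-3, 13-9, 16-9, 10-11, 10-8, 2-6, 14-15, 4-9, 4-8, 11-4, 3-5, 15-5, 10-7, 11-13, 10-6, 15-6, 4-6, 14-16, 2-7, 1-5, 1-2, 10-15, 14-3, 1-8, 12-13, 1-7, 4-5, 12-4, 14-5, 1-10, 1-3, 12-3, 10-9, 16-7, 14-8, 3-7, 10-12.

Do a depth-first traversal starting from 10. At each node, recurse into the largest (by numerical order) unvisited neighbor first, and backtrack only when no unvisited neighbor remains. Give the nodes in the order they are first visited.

Visit 10
10 → 16
16 → 14
14 → 15
15 → 6
6 → 4
4 → 12
12 → 13
13 → 11
11 → 5
5 → 3
3 → 9
3 → 7
7 → 2
2 → 1
1 → 8

10, 16, 14, 15, 6, 4, 12, 13, 11, 5, 3, 9, 7, 2, 1, 8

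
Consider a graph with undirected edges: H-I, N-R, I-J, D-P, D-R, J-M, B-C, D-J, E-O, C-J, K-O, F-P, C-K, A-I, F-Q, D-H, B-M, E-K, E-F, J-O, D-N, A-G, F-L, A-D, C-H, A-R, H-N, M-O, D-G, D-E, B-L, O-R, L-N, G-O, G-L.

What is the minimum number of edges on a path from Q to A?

4

Level 0: Q
Level 1: F
Level 2: E, L, P
Level 3: B, D, G, K, N, O
Level 4: A, C, H, J, M, R
Level 5: I
A first appears at level 4.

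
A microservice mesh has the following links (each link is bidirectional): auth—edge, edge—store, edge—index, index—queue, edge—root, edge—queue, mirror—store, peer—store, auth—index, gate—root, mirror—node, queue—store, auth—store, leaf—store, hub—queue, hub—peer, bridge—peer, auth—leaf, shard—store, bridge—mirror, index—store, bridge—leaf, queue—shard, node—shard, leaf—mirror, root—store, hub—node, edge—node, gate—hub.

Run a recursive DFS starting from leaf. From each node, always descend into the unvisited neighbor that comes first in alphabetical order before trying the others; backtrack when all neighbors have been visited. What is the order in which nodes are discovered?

leaf → auth → edge → index → queue → hub → gate → root → store → mirror → bridge → peer → node → shard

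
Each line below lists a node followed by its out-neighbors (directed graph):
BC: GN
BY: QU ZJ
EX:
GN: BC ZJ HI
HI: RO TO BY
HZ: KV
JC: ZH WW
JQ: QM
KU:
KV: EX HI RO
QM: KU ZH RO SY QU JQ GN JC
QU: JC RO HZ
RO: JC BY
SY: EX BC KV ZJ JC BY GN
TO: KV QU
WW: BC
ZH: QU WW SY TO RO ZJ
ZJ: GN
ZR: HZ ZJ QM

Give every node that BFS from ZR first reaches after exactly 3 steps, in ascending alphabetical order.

BC, BY, EX, HI, TO, WW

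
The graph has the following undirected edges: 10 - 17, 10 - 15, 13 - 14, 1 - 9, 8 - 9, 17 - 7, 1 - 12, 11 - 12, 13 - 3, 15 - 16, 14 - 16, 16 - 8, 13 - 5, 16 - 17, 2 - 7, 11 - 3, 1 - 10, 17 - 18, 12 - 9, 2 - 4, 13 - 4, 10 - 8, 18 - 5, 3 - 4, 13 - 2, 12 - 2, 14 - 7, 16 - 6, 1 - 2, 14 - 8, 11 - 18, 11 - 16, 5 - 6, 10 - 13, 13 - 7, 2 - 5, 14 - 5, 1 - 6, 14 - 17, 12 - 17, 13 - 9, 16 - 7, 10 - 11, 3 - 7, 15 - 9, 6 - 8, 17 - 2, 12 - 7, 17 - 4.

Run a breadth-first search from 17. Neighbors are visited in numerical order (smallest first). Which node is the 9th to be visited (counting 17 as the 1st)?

18

Visit 17; enqueue 2, 4, 7, 10, 12, 14, 16, 18 → queue [2, 4, 7, 10, 12, 14, 16, 18]
Visit 2; enqueue 1, 5, 13 → queue [4, 7, 10, 12, 14, 16, 18, 1, 5, 13]
Visit 4; enqueue 3 → queue [7, 10, 12, 14, 16, 18, 1, 5, 13, 3]
Visit 7 → queue [10, 12, 14, 16, 18, 1, 5, 13, 3]
Visit 10; enqueue 8, 11, 15 → queue [12, 14, 16, 18, 1, 5, 13, 3, 8, 11, 15]
Visit 12; enqueue 9 → queue [14, 16, 18, 1, 5, 13, 3, 8, 11, 15, 9]
Visit 14 → queue [16, 18, 1, 5, 13, 3, 8, 11, 15, 9]
Visit 16; enqueue 6 → queue [18, 1, 5, 13, 3, 8, 11, 15, 9, 6]
Visit 18 → queue [1, 5, 13, 3, 8, 11, 15, 9, 6]
Visit 1 → queue [5, 13, 3, 8, 11, 15, 9, 6]
Visit 5 → queue [13, 3, 8, 11, 15, 9, 6]
Visit 13 → queue [3, 8, 11, 15, 9, 6]
Visit 3 → queue [8, 11, 15, 9, 6]
Visit 8 → queue [11, 15, 9, 6]
Visit 11 → queue [15, 9, 6]
Visit 15 → queue [9, 6]
Visit 9 → queue [6]
Visit 6 → queue []

Visit order: 17, 2, 4, 7, 10, 12, 14, 16, 18, 1, 5, 13, 3, 8, 11, 15, 9, 6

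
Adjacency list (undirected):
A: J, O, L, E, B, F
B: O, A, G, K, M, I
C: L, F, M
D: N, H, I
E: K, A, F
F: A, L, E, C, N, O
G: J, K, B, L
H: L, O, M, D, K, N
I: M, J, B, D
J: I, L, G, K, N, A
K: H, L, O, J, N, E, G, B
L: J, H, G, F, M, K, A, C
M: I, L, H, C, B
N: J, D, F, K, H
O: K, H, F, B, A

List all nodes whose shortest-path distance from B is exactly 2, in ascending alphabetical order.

C, D, E, F, H, J, L, N

Level 0: B
Level 1: A, G, I, K, M, O
Level 2: C, D, E, F, H, J, L, N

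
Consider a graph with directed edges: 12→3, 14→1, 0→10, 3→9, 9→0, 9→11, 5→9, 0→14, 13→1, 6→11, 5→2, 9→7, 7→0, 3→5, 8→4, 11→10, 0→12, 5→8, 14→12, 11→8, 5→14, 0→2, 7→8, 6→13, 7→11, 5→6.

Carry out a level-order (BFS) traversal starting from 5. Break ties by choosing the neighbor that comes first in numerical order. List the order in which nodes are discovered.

Visit 5; enqueue 2, 6, 8, 9, 14 → queue [2, 6, 8, 9, 14]
Visit 2 → queue [6, 8, 9, 14]
Visit 6; enqueue 11, 13 → queue [8, 9, 14, 11, 13]
Visit 8; enqueue 4 → queue [9, 14, 11, 13, 4]
Visit 9; enqueue 0, 7 → queue [14, 11, 13, 4, 0, 7]
Visit 14; enqueue 1, 12 → queue [11, 13, 4, 0, 7, 1, 12]
Visit 11; enqueue 10 → queue [13, 4, 0, 7, 1, 12, 10]
Visit 13 → queue [4, 0, 7, 1, 12, 10]
Visit 4 → queue [0, 7, 1, 12, 10]
Visit 0 → queue [7, 1, 12, 10]
Visit 7 → queue [1, 12, 10]
Visit 1 → queue [12, 10]
Visit 12; enqueue 3 → queue [10, 3]
Visit 10 → queue [3]
Visit 3 → queue []

5, 2, 6, 8, 9, 14, 11, 13, 4, 0, 7, 1, 12, 10, 3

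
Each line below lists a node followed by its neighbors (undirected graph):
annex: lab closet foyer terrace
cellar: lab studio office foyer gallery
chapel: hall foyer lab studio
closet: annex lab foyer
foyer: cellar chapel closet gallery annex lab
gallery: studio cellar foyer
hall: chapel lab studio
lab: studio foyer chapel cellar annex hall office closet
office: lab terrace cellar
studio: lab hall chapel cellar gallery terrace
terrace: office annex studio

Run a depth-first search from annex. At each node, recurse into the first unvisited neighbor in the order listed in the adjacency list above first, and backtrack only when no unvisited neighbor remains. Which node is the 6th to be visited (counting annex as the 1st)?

Visit annex
annex → lab
lab → studio
studio → hall
hall → chapel
chapel → foyer
foyer → cellar
cellar → office
office → terrace
cellar → gallery
foyer → closet

Visit order: annex, lab, studio, hall, chapel, foyer, cellar, office, terrace, gallery, closet

foyer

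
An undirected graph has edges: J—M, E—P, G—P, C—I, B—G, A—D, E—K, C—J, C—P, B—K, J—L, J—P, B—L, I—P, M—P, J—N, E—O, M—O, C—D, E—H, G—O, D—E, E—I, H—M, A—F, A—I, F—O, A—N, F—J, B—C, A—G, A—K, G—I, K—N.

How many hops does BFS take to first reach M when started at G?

2

Level 0: G
Level 1: A, B, I, O, P
Level 2: C, D, E, F, J, K, L, M, N
Level 3: H
M first appears at level 2.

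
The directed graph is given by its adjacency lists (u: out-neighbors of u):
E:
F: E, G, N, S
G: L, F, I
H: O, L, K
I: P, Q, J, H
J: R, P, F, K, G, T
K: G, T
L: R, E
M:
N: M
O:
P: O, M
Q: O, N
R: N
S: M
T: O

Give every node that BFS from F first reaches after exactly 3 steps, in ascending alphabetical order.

Level 0: F
Level 1: E, G, N, S
Level 2: I, L, M
Level 3: H, J, P, Q, R
Level 4: K, O, T

H, J, P, Q, R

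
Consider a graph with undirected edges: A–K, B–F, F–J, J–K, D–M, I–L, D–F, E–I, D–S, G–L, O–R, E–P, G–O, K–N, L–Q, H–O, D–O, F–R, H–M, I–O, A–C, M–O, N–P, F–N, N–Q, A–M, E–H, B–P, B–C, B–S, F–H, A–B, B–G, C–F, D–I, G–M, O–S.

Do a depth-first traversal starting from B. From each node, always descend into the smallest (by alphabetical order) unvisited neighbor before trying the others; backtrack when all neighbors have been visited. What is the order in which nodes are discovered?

B, A, C, F, D, I, E, H, M, G, L, Q, N, K, J, P, O, R, S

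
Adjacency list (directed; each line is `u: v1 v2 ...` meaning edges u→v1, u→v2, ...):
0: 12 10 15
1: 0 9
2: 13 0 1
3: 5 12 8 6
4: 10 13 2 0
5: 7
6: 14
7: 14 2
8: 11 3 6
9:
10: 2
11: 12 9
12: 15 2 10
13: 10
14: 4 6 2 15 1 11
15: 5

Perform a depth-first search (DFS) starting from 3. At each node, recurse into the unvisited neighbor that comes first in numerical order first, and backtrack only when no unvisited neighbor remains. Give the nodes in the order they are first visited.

3 → 5 → 7 → 2 → 0 → 10 → 12 → 15 → 1 → 9 → 13 → 14 → 4 → 6 → 11 → 8

Visit 3
3 → 5
5 → 7
7 → 2
2 → 0
0 → 10
0 → 12
12 → 15
2 → 1
1 → 9
2 → 13
7 → 14
14 → 4
14 → 6
14 → 11
3 → 8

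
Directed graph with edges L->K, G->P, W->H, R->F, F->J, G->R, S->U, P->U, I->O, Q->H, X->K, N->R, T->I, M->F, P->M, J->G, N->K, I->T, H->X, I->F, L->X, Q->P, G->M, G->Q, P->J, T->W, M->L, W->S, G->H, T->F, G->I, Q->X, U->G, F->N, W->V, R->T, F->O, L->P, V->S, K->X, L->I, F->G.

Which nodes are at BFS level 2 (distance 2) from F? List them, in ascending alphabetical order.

Level 0: F
Level 1: G, J, N, O
Level 2: H, I, K, M, P, Q, R
Level 3: L, T, U, X
Level 4: W
Level 5: S, V

H, I, K, M, P, Q, R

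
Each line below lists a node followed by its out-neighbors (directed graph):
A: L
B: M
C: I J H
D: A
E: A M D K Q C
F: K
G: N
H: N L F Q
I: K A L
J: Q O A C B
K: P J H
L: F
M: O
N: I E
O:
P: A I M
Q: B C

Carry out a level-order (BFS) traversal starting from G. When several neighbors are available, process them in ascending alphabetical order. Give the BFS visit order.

Visit G; enqueue N → queue [N]
Visit N; enqueue E, I → queue [E, I]
Visit E; enqueue A, C, D, K, M, Q → queue [I, A, C, D, K, M, Q]
Visit I; enqueue L → queue [A, C, D, K, M, Q, L]
Visit A → queue [C, D, K, M, Q, L]
Visit C; enqueue H, J → queue [D, K, M, Q, L, H, J]
Visit D → queue [K, M, Q, L, H, J]
Visit K; enqueue P → queue [M, Q, L, H, J, P]
Visit M; enqueue O → queue [Q, L, H, J, P, O]
Visit Q; enqueue B → queue [L, H, J, P, O, B]
Visit L; enqueue F → queue [H, J, P, O, B, F]
Visit H → queue [J, P, O, B, F]
Visit J → queue [P, O, B, F]
Visit P → queue [O, B, F]
Visit O → queue [B, F]
Visit B → queue [F]
Visit F → queue []

G N E I A C D K M Q L H J P O B F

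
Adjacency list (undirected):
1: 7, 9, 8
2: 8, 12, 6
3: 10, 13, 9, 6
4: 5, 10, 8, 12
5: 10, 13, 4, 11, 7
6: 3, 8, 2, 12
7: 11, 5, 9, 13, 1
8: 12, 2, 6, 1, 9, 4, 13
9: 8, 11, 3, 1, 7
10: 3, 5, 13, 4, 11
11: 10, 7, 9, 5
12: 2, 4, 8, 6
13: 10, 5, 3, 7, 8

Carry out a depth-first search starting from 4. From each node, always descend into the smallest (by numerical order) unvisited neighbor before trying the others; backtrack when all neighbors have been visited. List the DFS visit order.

4 → 5 → 7 → 1 → 8 → 2 → 6 → 3 → 9 → 11 → 10 → 13 → 12

Visit 4
4 → 5
5 → 7
7 → 1
1 → 8
8 → 2
2 → 6
6 → 3
3 → 9
9 → 11
11 → 10
10 → 13
6 → 12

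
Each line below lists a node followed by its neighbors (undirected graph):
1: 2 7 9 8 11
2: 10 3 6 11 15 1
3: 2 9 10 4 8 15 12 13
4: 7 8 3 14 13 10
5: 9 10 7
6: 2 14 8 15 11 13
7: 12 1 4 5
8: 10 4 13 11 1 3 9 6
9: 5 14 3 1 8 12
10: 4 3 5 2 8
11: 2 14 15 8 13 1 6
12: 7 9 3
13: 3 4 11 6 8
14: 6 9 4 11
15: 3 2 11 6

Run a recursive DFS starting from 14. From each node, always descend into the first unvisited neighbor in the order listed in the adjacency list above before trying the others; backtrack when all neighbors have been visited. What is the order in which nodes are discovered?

14 -> 6 -> 2 -> 10 -> 4 -> 7 -> 12 -> 9 -> 5 -> 3 -> 8 -> 13 -> 11 -> 15 -> 1

Visit 14
14 → 6
6 → 2
2 → 10
10 → 4
4 → 7
7 → 12
12 → 9
9 → 5
9 → 3
3 → 8
8 → 13
13 → 11
11 → 15
11 → 1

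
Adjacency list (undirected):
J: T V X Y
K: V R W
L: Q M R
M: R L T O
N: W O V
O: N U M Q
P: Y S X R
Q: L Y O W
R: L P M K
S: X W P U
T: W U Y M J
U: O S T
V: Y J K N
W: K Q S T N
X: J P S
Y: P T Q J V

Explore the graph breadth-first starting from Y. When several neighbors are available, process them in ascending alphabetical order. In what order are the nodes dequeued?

Y, J, P, Q, T, V, X, R, S, L, O, W, M, U, K, N

Visit Y; enqueue J, P, Q, T, V → queue [J, P, Q, T, V]
Visit J; enqueue X → queue [P, Q, T, V, X]
Visit P; enqueue R, S → queue [Q, T, V, X, R, S]
Visit Q; enqueue L, O, W → queue [T, V, X, R, S, L, O, W]
Visit T; enqueue M, U → queue [V, X, R, S, L, O, W, M, U]
Visit V; enqueue K, N → queue [X, R, S, L, O, W, M, U, K, N]
Visit X → queue [R, S, L, O, W, M, U, K, N]
Visit R → queue [S, L, O, W, M, U, K, N]
Visit S → queue [L, O, W, M, U, K, N]
Visit L → queue [O, W, M, U, K, N]
Visit O → queue [W, M, U, K, N]
Visit W → queue [M, U, K, N]
Visit M → queue [U, K, N]
Visit U → queue [K, N]
Visit K → queue [N]
Visit N → queue []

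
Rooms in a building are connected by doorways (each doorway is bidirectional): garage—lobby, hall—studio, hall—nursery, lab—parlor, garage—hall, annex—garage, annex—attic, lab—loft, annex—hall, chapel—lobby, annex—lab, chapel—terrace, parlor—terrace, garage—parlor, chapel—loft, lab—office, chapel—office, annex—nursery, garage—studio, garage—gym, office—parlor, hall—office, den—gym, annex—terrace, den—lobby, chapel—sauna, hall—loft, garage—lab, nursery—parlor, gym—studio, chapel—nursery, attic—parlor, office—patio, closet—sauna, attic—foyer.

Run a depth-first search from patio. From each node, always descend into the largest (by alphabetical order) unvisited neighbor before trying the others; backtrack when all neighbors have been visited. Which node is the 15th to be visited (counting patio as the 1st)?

lab

Visit patio
patio → office
office → parlor
parlor → terrace
terrace → chapel
chapel → sauna
sauna → closet
chapel → nursery
nursery → hall
hall → studio
studio → gym
gym → garage
garage → lobby
lobby → den
garage → lab
lab → loft
lab → annex
annex → attic
attic → foyer

Visit order: patio, office, parlor, terrace, chapel, sauna, closet, nursery, hall, studio, gym, garage, lobby, den, lab, loft, annex, attic, foyer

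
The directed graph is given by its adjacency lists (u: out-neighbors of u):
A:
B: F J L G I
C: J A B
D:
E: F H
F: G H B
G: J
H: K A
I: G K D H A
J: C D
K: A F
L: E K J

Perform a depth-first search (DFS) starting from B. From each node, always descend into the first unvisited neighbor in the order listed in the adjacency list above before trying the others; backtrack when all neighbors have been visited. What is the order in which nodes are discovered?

Visit B
B → F
F → G
G → J
J → C
C → A
J → D
F → H
H → K
B → L
L → E
B → I

B -> F -> G -> J -> C -> A -> D -> H -> K -> L -> E -> I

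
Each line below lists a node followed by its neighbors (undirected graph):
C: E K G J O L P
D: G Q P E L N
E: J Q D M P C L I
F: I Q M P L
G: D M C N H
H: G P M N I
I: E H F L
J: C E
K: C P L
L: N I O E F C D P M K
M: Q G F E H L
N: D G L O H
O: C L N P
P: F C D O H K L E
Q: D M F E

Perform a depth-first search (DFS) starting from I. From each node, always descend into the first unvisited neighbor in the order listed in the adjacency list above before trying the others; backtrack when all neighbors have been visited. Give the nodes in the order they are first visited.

Visit I
I → E
E → J
J → C
C → K
K → P
P → F
F → Q
Q → D
D → G
G → M
M → H
H → N
N → L
L → O

I, E, J, C, K, P, F, Q, D, G, M, H, N, L, O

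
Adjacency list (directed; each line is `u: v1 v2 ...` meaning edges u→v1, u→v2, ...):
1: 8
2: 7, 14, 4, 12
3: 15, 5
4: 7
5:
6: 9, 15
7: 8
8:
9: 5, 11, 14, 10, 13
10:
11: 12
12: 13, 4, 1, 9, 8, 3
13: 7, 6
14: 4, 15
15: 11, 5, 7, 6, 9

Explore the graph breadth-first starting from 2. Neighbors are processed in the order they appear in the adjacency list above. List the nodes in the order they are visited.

Visit 2; enqueue 7, 14, 4, 12 → queue [7, 14, 4, 12]
Visit 7; enqueue 8 → queue [14, 4, 12, 8]
Visit 14; enqueue 15 → queue [4, 12, 8, 15]
Visit 4 → queue [12, 8, 15]
Visit 12; enqueue 13, 1, 9, 3 → queue [8, 15, 13, 1, 9, 3]
Visit 8 → queue [15, 13, 1, 9, 3]
Visit 15; enqueue 11, 5, 6 → queue [13, 1, 9, 3, 11, 5, 6]
Visit 13 → queue [1, 9, 3, 11, 5, 6]
Visit 1 → queue [9, 3, 11, 5, 6]
Visit 9; enqueue 10 → queue [3, 11, 5, 6, 10]
Visit 3 → queue [11, 5, 6, 10]
Visit 11 → queue [5, 6, 10]
Visit 5 → queue [6, 10]
Visit 6 → queue [10]
Visit 10 → queue []

2, 7, 14, 4, 12, 8, 15, 13, 1, 9, 3, 11, 5, 6, 10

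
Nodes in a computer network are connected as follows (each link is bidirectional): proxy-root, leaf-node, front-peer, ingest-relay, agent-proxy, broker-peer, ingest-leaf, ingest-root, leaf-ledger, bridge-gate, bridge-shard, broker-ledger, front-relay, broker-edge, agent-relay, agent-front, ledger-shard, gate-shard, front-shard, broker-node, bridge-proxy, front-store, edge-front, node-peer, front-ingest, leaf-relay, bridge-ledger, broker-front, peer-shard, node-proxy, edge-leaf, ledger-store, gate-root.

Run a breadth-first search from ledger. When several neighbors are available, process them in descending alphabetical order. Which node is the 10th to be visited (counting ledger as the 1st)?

relay

Visit ledger; enqueue store, shard, leaf, broker, bridge → queue [store, shard, leaf, broker, bridge]
Visit store; enqueue front → queue [shard, leaf, broker, bridge, front]
Visit shard; enqueue peer, gate → queue [leaf, broker, bridge, front, peer, gate]
Visit leaf; enqueue relay, node, ingest, edge → queue [broker, bridge, front, peer, gate, relay, node, ingest, edge]
Visit broker → queue [bridge, front, peer, gate, relay, node, ingest, edge]
Visit bridge; enqueue proxy → queue [front, peer, gate, relay, node, ingest, edge, proxy]
Visit front; enqueue agent → queue [peer, gate, relay, node, ingest, edge, proxy, agent]
Visit peer → queue [gate, relay, node, ingest, edge, proxy, agent]
Visit gate; enqueue root → queue [relay, node, ingest, edge, proxy, agent, root]
Visit relay → queue [node, ingest, edge, proxy, agent, root]
Visit node → queue [ingest, edge, proxy, agent, root]
Visit ingest → queue [edge, proxy, agent, root]
Visit edge → queue [proxy, agent, root]
Visit proxy → queue [agent, root]
Visit agent → queue [root]
Visit root → queue []

Visit order: ledger, store, shard, leaf, broker, bridge, front, peer, gate, relay, node, ingest, edge, proxy, agent, root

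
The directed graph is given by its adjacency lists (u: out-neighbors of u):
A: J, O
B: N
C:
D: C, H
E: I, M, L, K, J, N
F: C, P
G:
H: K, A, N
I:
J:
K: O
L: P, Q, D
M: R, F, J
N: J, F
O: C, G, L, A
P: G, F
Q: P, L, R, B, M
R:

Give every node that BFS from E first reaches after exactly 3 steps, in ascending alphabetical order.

A, B, C, G, H

Level 0: E
Level 1: I, J, K, L, M, N
Level 2: D, F, O, P, Q, R
Level 3: A, B, C, G, H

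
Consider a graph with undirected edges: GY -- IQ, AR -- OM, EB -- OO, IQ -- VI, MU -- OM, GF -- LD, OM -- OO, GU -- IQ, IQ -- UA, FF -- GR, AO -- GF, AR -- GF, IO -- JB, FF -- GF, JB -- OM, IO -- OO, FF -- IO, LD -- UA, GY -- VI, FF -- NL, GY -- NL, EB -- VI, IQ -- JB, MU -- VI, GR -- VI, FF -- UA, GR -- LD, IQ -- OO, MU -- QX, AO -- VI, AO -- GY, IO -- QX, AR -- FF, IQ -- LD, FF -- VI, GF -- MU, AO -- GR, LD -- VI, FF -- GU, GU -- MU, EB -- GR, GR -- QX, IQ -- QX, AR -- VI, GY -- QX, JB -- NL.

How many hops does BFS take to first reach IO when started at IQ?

2

Level 0: IQ
Level 1: GU, GY, JB, LD, OO, QX, UA, VI
Level 2: AO, AR, EB, FF, GF, GR, IO, MU, NL, OM
IO first appears at level 2.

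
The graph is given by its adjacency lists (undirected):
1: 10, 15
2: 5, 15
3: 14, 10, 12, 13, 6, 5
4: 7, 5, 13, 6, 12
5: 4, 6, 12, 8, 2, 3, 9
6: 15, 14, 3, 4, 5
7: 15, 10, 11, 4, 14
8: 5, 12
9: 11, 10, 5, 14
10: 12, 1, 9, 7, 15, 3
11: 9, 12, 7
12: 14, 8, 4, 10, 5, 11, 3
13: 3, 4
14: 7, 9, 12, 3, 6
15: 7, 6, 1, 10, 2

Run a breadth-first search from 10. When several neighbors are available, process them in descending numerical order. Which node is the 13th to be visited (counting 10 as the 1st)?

Visit 10; enqueue 15, 12, 9, 7, 3, 1 → queue [15, 12, 9, 7, 3, 1]
Visit 15; enqueue 6, 2 → queue [12, 9, 7, 3, 1, 6, 2]
Visit 12; enqueue 14, 11, 8, 5, 4 → queue [9, 7, 3, 1, 6, 2, 14, 11, 8, 5, 4]
Visit 9 → queue [7, 3, 1, 6, 2, 14, 11, 8, 5, 4]
Visit 7 → queue [3, 1, 6, 2, 14, 11, 8, 5, 4]
Visit 3; enqueue 13 → queue [1, 6, 2, 14, 11, 8, 5, 4, 13]
Visit 1 → queue [6, 2, 14, 11, 8, 5, 4, 13]
Visit 6 → queue [2, 14, 11, 8, 5, 4, 13]
Visit 2 → queue [14, 11, 8, 5, 4, 13]
Visit 14 → queue [11, 8, 5, 4, 13]
Visit 11 → queue [8, 5, 4, 13]
Visit 8 → queue [5, 4, 13]
Visit 5 → queue [4, 13]
Visit 4 → queue [13]
Visit 13 → queue []

Visit order: 10, 15, 12, 9, 7, 3, 1, 6, 2, 14, 11, 8, 5, 4, 13

5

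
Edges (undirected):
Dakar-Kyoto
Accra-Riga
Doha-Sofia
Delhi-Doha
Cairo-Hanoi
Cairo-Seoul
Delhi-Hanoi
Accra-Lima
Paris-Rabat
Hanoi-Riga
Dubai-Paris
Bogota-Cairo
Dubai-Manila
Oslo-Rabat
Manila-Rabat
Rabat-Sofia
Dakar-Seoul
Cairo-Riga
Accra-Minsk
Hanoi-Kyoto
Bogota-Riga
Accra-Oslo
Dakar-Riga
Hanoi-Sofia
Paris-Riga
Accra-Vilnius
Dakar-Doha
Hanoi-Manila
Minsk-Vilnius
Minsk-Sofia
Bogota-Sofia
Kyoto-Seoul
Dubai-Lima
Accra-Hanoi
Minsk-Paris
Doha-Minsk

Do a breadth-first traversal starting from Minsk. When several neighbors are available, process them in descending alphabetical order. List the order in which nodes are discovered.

Visit Minsk; enqueue Vilnius, Sofia, Paris, Doha, Accra → queue [Vilnius, Sofia, Paris, Doha, Accra]
Visit Vilnius → queue [Sofia, Paris, Doha, Accra]
Visit Sofia; enqueue Rabat, Hanoi, Bogota → queue [Paris, Doha, Accra, Rabat, Hanoi, Bogota]
Visit Paris; enqueue Riga, Dubai → queue [Doha, Accra, Rabat, Hanoi, Bogota, Riga, Dubai]
Visit Doha; enqueue Delhi, Dakar → queue [Accra, Rabat, Hanoi, Bogota, Riga, Dubai, Delhi, Dakar]
Visit Accra; enqueue Oslo, Lima → queue [Rabat, Hanoi, Bogota, Riga, Dubai, Delhi, Dakar, Oslo, Lima]
Visit Rabat; enqueue Manila → queue [Hanoi, Bogota, Riga, Dubai, Delhi, Dakar, Oslo, Lima, Manila]
Visit Hanoi; enqueue Kyoto, Cairo → queue [Bogota, Riga, Dubai, Delhi, Dakar, Oslo, Lima, Manila, Kyoto, Cairo]
Visit Bogota → queue [Riga, Dubai, Delhi, Dakar, Oslo, Lima, Manila, Kyoto, Cairo]
Visit Riga → queue [Dubai, Delhi, Dakar, Oslo, Lima, Manila, Kyoto, Cairo]
Visit Dubai → queue [Delhi, Dakar, Oslo, Lima, Manila, Kyoto, Cairo]
Visit Delhi → queue [Dakar, Oslo, Lima, Manila, Kyoto, Cairo]
Visit Dakar; enqueue Seoul → queue [Oslo, Lima, Manila, Kyoto, Cairo, Seoul]
Visit Oslo → queue [Lima, Manila, Kyoto, Cairo, Seoul]
Visit Lima → queue [Manila, Kyoto, Cairo, Seoul]
Visit Manila → queue [Kyoto, Cairo, Seoul]
Visit Kyoto → queue [Cairo, Seoul]
Visit Cairo → queue [Seoul]
Visit Seoul → queue []

Minsk → Vilnius → Sofia → Paris → Doha → Accra → Rabat → Hanoi → Bogota → Riga → Dubai → Delhi → Dakar → Oslo → Lima → Manila → Kyoto → Cairo → Seoul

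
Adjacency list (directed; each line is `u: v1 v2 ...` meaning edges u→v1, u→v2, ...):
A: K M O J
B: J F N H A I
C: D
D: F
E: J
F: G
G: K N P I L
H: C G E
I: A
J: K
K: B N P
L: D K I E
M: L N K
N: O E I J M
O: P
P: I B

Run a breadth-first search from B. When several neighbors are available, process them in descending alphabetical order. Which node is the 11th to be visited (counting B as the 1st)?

Visit B; enqueue N, J, I, H, F, A → queue [N, J, I, H, F, A]
Visit N; enqueue O, M, E → queue [J, I, H, F, A, O, M, E]
Visit J; enqueue K → queue [I, H, F, A, O, M, E, K]
Visit I → queue [H, F, A, O, M, E, K]
Visit H; enqueue G, C → queue [F, A, O, M, E, K, G, C]
Visit F → queue [A, O, M, E, K, G, C]
Visit A → queue [O, M, E, K, G, C]
Visit O; enqueue P → queue [M, E, K, G, C, P]
Visit M; enqueue L → queue [E, K, G, C, P, L]
Visit E → queue [K, G, C, P, L]
Visit K → queue [G, C, P, L]
Visit G → queue [C, P, L]
Visit C; enqueue D → queue [P, L, D]
Visit P → queue [L, D]
Visit L → queue [D]
Visit D → queue []

Visit order: B, N, J, I, H, F, A, O, M, E, K, G, C, P, L, D

K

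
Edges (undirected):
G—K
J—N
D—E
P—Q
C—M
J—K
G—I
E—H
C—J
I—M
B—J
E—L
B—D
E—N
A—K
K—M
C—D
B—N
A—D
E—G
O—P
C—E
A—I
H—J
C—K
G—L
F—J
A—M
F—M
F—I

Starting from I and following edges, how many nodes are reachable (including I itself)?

14

BFS from I visits: I, A, F, G, M, D, K, J, E, L, C, B, H, N
Reachable nodes: 14 of 17 total.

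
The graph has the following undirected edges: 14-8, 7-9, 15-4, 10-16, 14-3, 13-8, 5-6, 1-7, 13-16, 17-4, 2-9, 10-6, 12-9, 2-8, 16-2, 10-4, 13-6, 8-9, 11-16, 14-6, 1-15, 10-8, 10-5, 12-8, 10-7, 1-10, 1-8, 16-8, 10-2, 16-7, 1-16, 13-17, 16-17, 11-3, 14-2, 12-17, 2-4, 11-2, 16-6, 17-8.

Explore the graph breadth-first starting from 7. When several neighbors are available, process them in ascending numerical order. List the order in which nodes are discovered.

Visit 7; enqueue 1, 9, 10, 16 → queue [1, 9, 10, 16]
Visit 1; enqueue 8, 15 → queue [9, 10, 16, 8, 15]
Visit 9; enqueue 2, 12 → queue [10, 16, 8, 15, 2, 12]
Visit 10; enqueue 4, 5, 6 → queue [16, 8, 15, 2, 12, 4, 5, 6]
Visit 16; enqueue 11, 13, 17 → queue [8, 15, 2, 12, 4, 5, 6, 11, 13, 17]
Visit 8; enqueue 14 → queue [15, 2, 12, 4, 5, 6, 11, 13, 17, 14]
Visit 15 → queue [2, 12, 4, 5, 6, 11, 13, 17, 14]
Visit 2 → queue [12, 4, 5, 6, 11, 13, 17, 14]
Visit 12 → queue [4, 5, 6, 11, 13, 17, 14]
Visit 4 → queue [5, 6, 11, 13, 17, 14]
Visit 5 → queue [6, 11, 13, 17, 14]
Visit 6 → queue [11, 13, 17, 14]
Visit 11; enqueue 3 → queue [13, 17, 14, 3]
Visit 13 → queue [17, 14, 3]
Visit 17 → queue [14, 3]
Visit 14 → queue [3]
Visit 3 → queue []

7 -> 1 -> 9 -> 10 -> 16 -> 8 -> 15 -> 2 -> 12 -> 4 -> 5 -> 6 -> 11 -> 13 -> 17 -> 14 -> 3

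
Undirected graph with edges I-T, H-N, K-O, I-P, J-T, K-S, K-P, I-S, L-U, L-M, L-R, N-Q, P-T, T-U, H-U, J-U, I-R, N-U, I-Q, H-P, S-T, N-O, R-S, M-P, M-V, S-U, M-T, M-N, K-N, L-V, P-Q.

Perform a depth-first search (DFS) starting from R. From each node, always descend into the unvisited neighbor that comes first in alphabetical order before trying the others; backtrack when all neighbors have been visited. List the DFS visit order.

R I P H N K O S T J U L M V Q

Visit R
R → I
I → P
P → H
H → N
N → K
K → O
K → S
S → T
T → J
J → U
U → L
L → M
M → V
N → Q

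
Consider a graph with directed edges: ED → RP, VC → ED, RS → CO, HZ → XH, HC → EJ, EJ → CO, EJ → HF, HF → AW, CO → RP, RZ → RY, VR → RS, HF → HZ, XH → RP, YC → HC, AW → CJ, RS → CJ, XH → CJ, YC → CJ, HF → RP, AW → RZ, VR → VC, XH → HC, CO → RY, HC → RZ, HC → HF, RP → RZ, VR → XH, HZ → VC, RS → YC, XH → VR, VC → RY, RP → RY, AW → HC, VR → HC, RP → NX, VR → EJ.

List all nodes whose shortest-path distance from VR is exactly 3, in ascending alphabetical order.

AW, HZ, NX

Level 0: VR
Level 1: EJ, HC, RS, VC, XH
Level 2: CJ, CO, ED, HF, RP, RY, RZ, YC
Level 3: AW, HZ, NX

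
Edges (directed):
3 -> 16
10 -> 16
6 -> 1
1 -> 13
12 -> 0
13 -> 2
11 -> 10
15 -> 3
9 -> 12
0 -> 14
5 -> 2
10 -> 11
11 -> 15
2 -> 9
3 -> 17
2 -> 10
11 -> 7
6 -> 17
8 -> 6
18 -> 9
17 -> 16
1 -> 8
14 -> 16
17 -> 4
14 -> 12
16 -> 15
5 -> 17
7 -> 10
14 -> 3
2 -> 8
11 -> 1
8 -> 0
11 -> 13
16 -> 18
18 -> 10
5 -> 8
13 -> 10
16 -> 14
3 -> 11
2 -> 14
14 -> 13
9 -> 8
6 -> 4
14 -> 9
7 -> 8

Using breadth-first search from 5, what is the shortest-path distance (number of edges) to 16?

2

Level 0: 5
Level 1: 2, 8, 17
Level 2: 0, 4, 6, 9, 10, 14, 16
Level 3: 1, 3, 11, 12, 13, 15, 18
Level 4: 7
16 first appears at level 2.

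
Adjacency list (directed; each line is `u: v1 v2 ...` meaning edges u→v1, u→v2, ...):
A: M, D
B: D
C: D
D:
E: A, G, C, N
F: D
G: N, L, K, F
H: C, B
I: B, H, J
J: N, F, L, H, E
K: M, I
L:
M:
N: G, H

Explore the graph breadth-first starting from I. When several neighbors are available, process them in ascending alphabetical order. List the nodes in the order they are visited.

I → B → H → J → D → C → E → F → L → N → A → G → M → K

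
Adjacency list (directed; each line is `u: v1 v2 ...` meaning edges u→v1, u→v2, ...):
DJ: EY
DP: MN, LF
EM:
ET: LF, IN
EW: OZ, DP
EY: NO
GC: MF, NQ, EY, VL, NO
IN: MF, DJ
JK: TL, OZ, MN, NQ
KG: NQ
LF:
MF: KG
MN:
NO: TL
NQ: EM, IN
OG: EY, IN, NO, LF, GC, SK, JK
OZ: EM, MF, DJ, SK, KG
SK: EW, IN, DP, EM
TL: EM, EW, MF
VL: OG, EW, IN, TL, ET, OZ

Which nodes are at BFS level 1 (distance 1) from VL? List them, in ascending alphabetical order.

ET, EW, IN, OG, OZ, TL

Level 0: VL
Level 1: ET, EW, IN, OG, OZ, TL
Level 2: DJ, DP, EM, EY, GC, JK, KG, LF, MF, NO, SK
Level 3: MN, NQ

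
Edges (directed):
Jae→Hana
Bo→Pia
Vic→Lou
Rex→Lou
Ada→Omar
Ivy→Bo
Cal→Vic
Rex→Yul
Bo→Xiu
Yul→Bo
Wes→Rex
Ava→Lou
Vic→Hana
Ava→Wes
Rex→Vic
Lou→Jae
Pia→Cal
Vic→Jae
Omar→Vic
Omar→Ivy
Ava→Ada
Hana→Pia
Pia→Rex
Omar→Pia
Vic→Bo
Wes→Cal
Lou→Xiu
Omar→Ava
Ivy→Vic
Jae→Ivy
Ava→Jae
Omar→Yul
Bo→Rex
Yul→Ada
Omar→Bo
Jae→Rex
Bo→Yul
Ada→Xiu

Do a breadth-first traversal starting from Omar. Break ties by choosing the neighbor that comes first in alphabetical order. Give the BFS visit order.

Visit Omar; enqueue Ava, Bo, Ivy, Pia, Vic, Yul → queue [Ava, Bo, Ivy, Pia, Vic, Yul]
Visit Ava; enqueue Ada, Jae, Lou, Wes → queue [Bo, Ivy, Pia, Vic, Yul, Ada, Jae, Lou, Wes]
Visit Bo; enqueue Rex, Xiu → queue [Ivy, Pia, Vic, Yul, Ada, Jae, Lou, Wes, Rex, Xiu]
Visit Ivy → queue [Pia, Vic, Yul, Ada, Jae, Lou, Wes, Rex, Xiu]
Visit Pia; enqueue Cal → queue [Vic, Yul, Ada, Jae, Lou, Wes, Rex, Xiu, Cal]
Visit Vic; enqueue Hana → queue [Yul, Ada, Jae, Lou, Wes, Rex, Xiu, Cal, Hana]
Visit Yul → queue [Ada, Jae, Lou, Wes, Rex, Xiu, Cal, Hana]
Visit Ada → queue [Jae, Lou, Wes, Rex, Xiu, Cal, Hana]
Visit Jae → queue [Lou, Wes, Rex, Xiu, Cal, Hana]
Visit Lou → queue [Wes, Rex, Xiu, Cal, Hana]
Visit Wes → queue [Rex, Xiu, Cal, Hana]
Visit Rex → queue [Xiu, Cal, Hana]
Visit Xiu → queue [Cal, Hana]
Visit Cal → queue [Hana]
Visit Hana → queue []

Omar -> Ava -> Bo -> Ivy -> Pia -> Vic -> Yul -> Ada -> Jae -> Lou -> Wes -> Rex -> Xiu -> Cal -> Hana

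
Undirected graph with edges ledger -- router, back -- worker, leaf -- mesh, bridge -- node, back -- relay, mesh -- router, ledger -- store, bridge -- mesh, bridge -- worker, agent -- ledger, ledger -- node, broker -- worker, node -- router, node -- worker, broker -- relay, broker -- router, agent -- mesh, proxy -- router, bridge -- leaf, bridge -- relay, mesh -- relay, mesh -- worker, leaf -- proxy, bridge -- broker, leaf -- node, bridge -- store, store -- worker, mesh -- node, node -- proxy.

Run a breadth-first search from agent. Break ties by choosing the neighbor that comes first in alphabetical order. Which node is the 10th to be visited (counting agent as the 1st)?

Visit agent; enqueue ledger, mesh → queue [ledger, mesh]
Visit ledger; enqueue node, router, store → queue [mesh, node, router, store]
Visit mesh; enqueue bridge, leaf, relay, worker → queue [node, router, store, bridge, leaf, relay, worker]
Visit node; enqueue proxy → queue [router, store, bridge, leaf, relay, worker, proxy]
Visit router; enqueue broker → queue [store, bridge, leaf, relay, worker, proxy, broker]
Visit store → queue [bridge, leaf, relay, worker, proxy, broker]
Visit bridge → queue [leaf, relay, worker, proxy, broker]
Visit leaf → queue [relay, worker, proxy, broker]
Visit relay; enqueue back → queue [worker, proxy, broker, back]
Visit worker → queue [proxy, broker, back]
Visit proxy → queue [broker, back]
Visit broker → queue [back]
Visit back → queue []

Visit order: agent, ledger, mesh, node, router, store, bridge, leaf, relay, worker, proxy, broker, back

worker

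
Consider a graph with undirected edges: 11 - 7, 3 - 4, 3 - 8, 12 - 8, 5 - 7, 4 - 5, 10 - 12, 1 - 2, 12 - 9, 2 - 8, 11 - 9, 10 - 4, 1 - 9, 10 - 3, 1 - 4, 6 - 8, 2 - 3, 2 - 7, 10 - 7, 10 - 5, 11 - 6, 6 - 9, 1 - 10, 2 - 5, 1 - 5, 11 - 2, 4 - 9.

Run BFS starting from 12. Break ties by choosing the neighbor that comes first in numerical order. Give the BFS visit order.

12, 8, 9, 10, 2, 3, 6, 1, 4, 11, 5, 7

Visit 12; enqueue 8, 9, 10 → queue [8, 9, 10]
Visit 8; enqueue 2, 3, 6 → queue [9, 10, 2, 3, 6]
Visit 9; enqueue 1, 4, 11 → queue [10, 2, 3, 6, 1, 4, 11]
Visit 10; enqueue 5, 7 → queue [2, 3, 6, 1, 4, 11, 5, 7]
Visit 2 → queue [3, 6, 1, 4, 11, 5, 7]
Visit 3 → queue [6, 1, 4, 11, 5, 7]
Visit 6 → queue [1, 4, 11, 5, 7]
Visit 1 → queue [4, 11, 5, 7]
Visit 4 → queue [11, 5, 7]
Visit 11 → queue [5, 7]
Visit 5 → queue [7]
Visit 7 → queue []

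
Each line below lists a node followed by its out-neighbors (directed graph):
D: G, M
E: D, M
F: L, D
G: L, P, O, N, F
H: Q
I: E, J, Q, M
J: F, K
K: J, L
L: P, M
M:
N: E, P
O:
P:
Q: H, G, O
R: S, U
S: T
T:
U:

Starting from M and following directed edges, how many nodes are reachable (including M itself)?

BFS from M visits: M
Reachable nodes: 1 of 18 total.

1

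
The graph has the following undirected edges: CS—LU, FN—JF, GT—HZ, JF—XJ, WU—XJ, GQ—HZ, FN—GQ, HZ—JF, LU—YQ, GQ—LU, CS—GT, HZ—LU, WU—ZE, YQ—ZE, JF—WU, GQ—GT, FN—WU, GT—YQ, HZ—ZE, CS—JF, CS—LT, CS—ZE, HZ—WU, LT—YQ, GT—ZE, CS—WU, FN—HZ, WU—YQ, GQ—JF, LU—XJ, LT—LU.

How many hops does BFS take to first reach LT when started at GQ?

Level 0: GQ
Level 1: FN, GT, HZ, JF, LU
Level 2: CS, LT, WU, XJ, YQ, ZE
LT first appears at level 2.

2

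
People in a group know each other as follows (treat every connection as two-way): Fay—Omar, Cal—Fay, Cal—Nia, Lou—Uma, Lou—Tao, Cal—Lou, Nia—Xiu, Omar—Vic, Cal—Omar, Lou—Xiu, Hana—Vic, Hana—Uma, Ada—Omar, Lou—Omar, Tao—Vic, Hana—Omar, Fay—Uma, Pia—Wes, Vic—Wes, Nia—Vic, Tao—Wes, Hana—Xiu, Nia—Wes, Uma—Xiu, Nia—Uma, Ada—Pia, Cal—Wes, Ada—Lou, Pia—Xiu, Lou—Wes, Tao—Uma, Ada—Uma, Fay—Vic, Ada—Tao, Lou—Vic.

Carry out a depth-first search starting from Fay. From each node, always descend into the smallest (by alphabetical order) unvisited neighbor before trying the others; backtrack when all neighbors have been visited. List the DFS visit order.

Visit Fay
Fay → Cal
Cal → Lou
Lou → Ada
Ada → Omar
Omar → Hana
Hana → Uma
Uma → Nia
Nia → Vic
Vic → Tao
Tao → Wes
Wes → Pia
Pia → Xiu

Fay, Cal, Lou, Ada, Omar, Hana, Uma, Nia, Vic, Tao, Wes, Pia, Xiu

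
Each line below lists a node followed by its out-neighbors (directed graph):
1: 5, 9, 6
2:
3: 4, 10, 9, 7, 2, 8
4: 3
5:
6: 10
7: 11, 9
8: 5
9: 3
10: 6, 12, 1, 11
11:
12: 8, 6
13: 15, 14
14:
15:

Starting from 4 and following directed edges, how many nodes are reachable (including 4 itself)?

BFS from 4 visits: 4, 3, 10, 9, 8, 7, 2, 12, 11, 6, 1, 5
Reachable nodes: 12 of 15 total.

12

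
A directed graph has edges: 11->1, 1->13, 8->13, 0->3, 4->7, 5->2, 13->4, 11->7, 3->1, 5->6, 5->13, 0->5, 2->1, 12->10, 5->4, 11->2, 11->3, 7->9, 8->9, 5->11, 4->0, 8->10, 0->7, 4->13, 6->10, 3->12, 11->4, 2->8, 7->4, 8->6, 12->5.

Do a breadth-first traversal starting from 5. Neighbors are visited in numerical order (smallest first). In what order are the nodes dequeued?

5 -> 2 -> 4 -> 6 -> 11 -> 13 -> 1 -> 8 -> 0 -> 7 -> 10 -> 3 -> 9 -> 12

Visit 5; enqueue 2, 4, 6, 11, 13 → queue [2, 4, 6, 11, 13]
Visit 2; enqueue 1, 8 → queue [4, 6, 11, 13, 1, 8]
Visit 4; enqueue 0, 7 → queue [6, 11, 13, 1, 8, 0, 7]
Visit 6; enqueue 10 → queue [11, 13, 1, 8, 0, 7, 10]
Visit 11; enqueue 3 → queue [13, 1, 8, 0, 7, 10, 3]
Visit 13 → queue [1, 8, 0, 7, 10, 3]
Visit 1 → queue [8, 0, 7, 10, 3]
Visit 8; enqueue 9 → queue [0, 7, 10, 3, 9]
Visit 0 → queue [7, 10, 3, 9]
Visit 7 → queue [10, 3, 9]
Visit 10 → queue [3, 9]
Visit 3; enqueue 12 → queue [9, 12]
Visit 9 → queue [12]
Visit 12 → queue []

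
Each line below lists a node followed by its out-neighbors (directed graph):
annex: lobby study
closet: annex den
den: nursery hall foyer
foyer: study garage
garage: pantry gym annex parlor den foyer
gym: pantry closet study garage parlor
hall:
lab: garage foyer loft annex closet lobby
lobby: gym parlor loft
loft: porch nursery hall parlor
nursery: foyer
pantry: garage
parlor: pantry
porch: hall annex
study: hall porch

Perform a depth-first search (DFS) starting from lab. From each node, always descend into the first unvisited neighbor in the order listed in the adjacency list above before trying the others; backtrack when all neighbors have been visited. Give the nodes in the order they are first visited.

Visit lab
lab → garage
garage → pantry
garage → gym
gym → closet
closet → annex
annex → lobby
lobby → parlor
lobby → loft
loft → porch
porch → hall
loft → nursery
nursery → foyer
foyer → study
closet → den

lab, garage, pantry, gym, closet, annex, lobby, parlor, loft, porch, hall, nursery, foyer, study, den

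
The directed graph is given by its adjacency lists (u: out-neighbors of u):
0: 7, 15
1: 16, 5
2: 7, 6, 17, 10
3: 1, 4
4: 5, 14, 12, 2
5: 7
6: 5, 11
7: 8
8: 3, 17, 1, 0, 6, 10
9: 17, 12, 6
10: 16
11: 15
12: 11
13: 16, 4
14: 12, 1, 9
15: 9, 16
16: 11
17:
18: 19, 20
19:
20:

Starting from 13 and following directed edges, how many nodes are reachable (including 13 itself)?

18

BFS from 13 visits: 13, 16, 4, 11, 14, 12, 5, 2, 15, 9, 1, 7, 17, 10, 6, 8, 3, 0
Reachable nodes: 18 of 21 total.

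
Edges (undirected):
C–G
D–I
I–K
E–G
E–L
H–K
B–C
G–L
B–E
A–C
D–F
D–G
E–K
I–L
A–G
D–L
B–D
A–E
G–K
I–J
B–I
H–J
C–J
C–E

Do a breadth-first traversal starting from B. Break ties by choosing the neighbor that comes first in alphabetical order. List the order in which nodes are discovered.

B C D E I A G J F L K H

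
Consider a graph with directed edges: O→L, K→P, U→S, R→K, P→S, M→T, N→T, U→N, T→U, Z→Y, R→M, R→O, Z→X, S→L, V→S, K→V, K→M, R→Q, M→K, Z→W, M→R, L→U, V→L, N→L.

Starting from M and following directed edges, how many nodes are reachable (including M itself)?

BFS from M visits: M, T, R, K, U, Q, O, V, P, S, N, L
Reachable nodes: 12 of 16 total.

12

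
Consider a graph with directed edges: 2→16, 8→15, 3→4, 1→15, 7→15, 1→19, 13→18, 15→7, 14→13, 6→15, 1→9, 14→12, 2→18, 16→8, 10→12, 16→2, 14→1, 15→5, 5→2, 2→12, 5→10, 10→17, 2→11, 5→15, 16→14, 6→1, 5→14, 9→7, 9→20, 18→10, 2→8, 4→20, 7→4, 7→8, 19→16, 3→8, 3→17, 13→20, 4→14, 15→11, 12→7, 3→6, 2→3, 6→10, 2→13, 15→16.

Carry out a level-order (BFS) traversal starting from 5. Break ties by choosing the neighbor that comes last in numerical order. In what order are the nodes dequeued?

Visit 5; enqueue 15, 14, 10, 2 → queue [15, 14, 10, 2]
Visit 15; enqueue 16, 11, 7 → queue [14, 10, 2, 16, 11, 7]
Visit 14; enqueue 13, 12, 1 → queue [10, 2, 16, 11, 7, 13, 12, 1]
Visit 10; enqueue 17 → queue [2, 16, 11, 7, 13, 12, 1, 17]
Visit 2; enqueue 18, 8, 3 → queue [16, 11, 7, 13, 12, 1, 17, 18, 8, 3]
Visit 16 → queue [11, 7, 13, 12, 1, 17, 18, 8, 3]
Visit 11 → queue [7, 13, 12, 1, 17, 18, 8, 3]
Visit 7; enqueue 4 → queue [13, 12, 1, 17, 18, 8, 3, 4]
Visit 13; enqueue 20 → queue [12, 1, 17, 18, 8, 3, 4, 20]
Visit 12 → queue [1, 17, 18, 8, 3, 4, 20]
Visit 1; enqueue 19, 9 → queue [17, 18, 8, 3, 4, 20, 19, 9]
Visit 17 → queue [18, 8, 3, 4, 20, 19, 9]
Visit 18 → queue [8, 3, 4, 20, 19, 9]
Visit 8 → queue [3, 4, 20, 19, 9]
Visit 3; enqueue 6 → queue [4, 20, 19, 9, 6]
Visit 4 → queue [20, 19, 9, 6]
Visit 20 → queue [19, 9, 6]
Visit 19 → queue [9, 6]
Visit 9 → queue [6]
Visit 6 → queue []

5 15 14 10 2 16 11 7 13 12 1 17 18 8 3 4 20 19 9 6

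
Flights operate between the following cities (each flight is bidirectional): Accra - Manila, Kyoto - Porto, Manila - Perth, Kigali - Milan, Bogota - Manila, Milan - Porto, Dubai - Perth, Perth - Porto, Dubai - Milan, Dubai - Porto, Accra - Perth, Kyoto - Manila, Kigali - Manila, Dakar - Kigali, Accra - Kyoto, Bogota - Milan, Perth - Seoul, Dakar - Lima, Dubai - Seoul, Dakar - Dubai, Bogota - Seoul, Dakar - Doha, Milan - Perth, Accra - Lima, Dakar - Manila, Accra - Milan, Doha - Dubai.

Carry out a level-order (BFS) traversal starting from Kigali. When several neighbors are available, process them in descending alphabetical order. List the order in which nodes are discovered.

Kigali → Milan → Manila → Dakar → Porto → Perth → Dubai → Bogota → Accra → Kyoto → Lima → Doha → Seoul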